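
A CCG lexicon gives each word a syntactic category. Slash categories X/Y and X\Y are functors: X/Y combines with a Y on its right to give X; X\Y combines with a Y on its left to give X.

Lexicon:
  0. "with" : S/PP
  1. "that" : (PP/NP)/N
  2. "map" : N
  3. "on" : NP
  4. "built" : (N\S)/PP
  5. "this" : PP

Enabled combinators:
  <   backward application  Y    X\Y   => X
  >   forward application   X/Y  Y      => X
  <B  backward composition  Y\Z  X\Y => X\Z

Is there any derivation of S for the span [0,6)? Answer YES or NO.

S/PP (PP/NP)/N N NP (N\S)/PP PP
CKY chart[0,6] = {N}; S ∉ chart

NO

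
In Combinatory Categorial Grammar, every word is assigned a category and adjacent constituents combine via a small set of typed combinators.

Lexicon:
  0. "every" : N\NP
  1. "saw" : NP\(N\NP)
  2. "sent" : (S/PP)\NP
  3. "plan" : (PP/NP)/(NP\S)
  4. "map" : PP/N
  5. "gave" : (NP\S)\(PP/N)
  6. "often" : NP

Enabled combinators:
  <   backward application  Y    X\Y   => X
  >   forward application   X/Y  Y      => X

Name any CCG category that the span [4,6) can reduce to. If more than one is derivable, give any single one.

NP\S

[0,7] S   >
  [0,3] S/PP   <
    [0,2] NP   <
      [0,1] "every" : N\NP
      [1,2] "saw" : NP\(N\NP)
    [2,3] "sent" : (S/PP)\NP
  [3,7] PP   >
    [3,6] PP/NP   >
      [3,4] "plan" : (PP/NP)/(NP\S)
      [4,6] NP\S   <
        [4,5] "map" : PP/N
        [5,6] "gave" : (NP\S)\(PP/N)
    [6,7] "often" : NP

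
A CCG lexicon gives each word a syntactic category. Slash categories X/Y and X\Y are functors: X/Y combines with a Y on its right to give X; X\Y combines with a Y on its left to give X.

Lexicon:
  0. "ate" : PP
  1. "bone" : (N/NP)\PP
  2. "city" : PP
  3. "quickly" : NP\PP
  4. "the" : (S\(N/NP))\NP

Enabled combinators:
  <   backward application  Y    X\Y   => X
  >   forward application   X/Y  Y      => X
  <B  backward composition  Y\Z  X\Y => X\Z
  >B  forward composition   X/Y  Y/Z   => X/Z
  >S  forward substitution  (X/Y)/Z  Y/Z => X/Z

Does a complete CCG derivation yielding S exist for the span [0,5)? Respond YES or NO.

YES

[0,5] S   <
  [0,2] N/NP   <
    [0,1] "ate" : PP
    [1,2] "bone" : (N/NP)\PP
  [2,5] S\(N/NP)   <
    [2,4] NP   <
      [2,3] "city" : PP
      [3,4] "quickly" : NP\PP
    [4,5] "the" : (S\(N/NP))\NP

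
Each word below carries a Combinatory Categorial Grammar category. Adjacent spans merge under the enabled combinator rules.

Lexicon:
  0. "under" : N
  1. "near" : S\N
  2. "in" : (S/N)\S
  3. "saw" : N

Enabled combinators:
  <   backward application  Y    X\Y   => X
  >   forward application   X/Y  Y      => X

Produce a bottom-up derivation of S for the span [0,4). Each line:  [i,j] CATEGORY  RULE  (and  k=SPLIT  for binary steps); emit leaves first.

[0,1] N  lex  "under"
[1,2] S\N  lex  "near"
[0,2] S  <  k=1
[2,3] (S/N)\S  lex  "in"
[0,3] S/N  <  k=2
[3,4] N  lex  "saw"
[0,4] S  >  k=3

[0,4] S   >
  [0,3] S/N   <
    [0,2] S   <
      [0,1] "under" : N
      [1,2] "near" : S\N
    [2,3] "in" : (S/N)\S
  [3,4] "saw" : N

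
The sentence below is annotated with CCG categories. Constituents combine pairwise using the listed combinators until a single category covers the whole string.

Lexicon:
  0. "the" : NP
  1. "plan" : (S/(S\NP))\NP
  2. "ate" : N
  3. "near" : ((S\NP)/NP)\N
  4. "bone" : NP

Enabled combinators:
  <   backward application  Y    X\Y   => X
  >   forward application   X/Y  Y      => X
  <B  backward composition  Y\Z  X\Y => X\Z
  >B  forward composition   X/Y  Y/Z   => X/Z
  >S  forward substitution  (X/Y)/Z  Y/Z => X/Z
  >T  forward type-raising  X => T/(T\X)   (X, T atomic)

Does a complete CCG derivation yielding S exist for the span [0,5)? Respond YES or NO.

[0,5] S   >
  [0,2] S/(S\NP)   <
    [0,1] "the" : NP
    [1,2] "plan" : (S/(S\NP))\NP
  [2,5] S\NP   >
    [2,4] (S\NP)/NP   <
      [2,3] "ate" : N
      [3,4] "near" : ((S\NP)/NP)\N
    [4,5] "bone" : NP

YES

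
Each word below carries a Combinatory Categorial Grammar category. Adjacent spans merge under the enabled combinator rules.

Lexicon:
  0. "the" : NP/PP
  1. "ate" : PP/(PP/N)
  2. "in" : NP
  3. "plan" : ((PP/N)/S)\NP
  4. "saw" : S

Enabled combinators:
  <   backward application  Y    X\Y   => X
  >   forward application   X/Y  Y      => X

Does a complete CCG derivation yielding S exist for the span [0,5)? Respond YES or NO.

NP/PP PP/(PP/N) NP ((PP/N)/S)\NP S
CKY chart[0,5] = {NP}; S ∉ chart

NO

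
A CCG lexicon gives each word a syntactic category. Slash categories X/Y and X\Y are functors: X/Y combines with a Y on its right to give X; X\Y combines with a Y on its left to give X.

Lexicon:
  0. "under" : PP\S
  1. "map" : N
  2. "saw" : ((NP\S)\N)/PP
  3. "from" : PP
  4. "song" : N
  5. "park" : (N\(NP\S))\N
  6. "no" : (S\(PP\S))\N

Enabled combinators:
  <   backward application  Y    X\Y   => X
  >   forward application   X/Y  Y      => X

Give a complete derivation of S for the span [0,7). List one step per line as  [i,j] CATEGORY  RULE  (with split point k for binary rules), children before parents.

[0,7] S   <
  [0,1] "under" : PP\S
  [1,7] S\(PP\S)   <
    [1,6] N   <
      [1,4] NP\S   <
        [1,2] "map" : N
        [2,4] (NP\S)\N   >
          [2,3] "saw" : ((NP\S)\N)/PP
          [3,4] "from" : PP
      [4,6] N\(NP\S)   <
        [4,5] "song" : N
        [5,6] "park" : (N\(NP\S))\N
    [6,7] "no" : (S\(PP\S))\N

[0,1] PP\S  lex  "under"
[1,2] N  lex  "map"
[2,3] ((NP\S)\N)/PP  lex  "saw"
[3,4] PP  lex  "from"
[2,4] (NP\S)\N  >  k=3
[1,4] NP\S  <  k=2
[4,5] N  lex  "song"
[5,6] (N\(NP\S))\N  lex  "park"
[4,6] N\(NP\S)  <  k=5
[1,6] N  <  k=4
[6,7] (S\(PP\S))\N  lex  "no"
[1,7] S\(PP\S)  <  k=6
[0,7] S  <  k=1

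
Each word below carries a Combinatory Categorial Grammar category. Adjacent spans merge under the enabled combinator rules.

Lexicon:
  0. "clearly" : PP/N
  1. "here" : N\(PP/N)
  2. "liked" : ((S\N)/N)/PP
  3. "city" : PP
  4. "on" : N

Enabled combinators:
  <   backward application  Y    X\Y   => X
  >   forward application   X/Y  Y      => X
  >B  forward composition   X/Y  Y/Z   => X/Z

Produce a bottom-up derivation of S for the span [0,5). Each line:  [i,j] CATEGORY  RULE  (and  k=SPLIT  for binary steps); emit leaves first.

[0,1] PP/N  lex  "clearly"
[1,2] N\(PP/N)  lex  "here"
[0,2] N  <  k=1
[2,3] ((S\N)/N)/PP  lex  "liked"
[3,4] PP  lex  "city"
[2,4] (S\N)/N  >  k=3
[4,5] N  lex  "on"
[2,5] S\N  >  k=4
[0,5] S  <  k=2

[0,5] S   <
  [0,2] N   <
    [0,1] "clearly" : PP/N
    [1,2] "here" : N\(PP/N)
  [2,5] S\N   >
    [2,4] (S\N)/N   >
      [2,3] "liked" : ((S\N)/N)/PP
      [3,4] "city" : PP
    [4,5] "on" : N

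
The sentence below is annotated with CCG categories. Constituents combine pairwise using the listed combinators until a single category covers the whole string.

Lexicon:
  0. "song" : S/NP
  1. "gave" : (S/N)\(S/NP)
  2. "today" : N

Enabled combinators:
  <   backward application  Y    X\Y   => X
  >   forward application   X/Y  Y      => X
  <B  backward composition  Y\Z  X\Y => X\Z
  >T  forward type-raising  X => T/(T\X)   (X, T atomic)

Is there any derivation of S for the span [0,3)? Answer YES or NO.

[0,3] S   >
  [0,2] S/N   <
    [0,1] "song" : S/NP
    [1,2] "gave" : (S/N)\(S/NP)
  [2,3] "today" : N

YES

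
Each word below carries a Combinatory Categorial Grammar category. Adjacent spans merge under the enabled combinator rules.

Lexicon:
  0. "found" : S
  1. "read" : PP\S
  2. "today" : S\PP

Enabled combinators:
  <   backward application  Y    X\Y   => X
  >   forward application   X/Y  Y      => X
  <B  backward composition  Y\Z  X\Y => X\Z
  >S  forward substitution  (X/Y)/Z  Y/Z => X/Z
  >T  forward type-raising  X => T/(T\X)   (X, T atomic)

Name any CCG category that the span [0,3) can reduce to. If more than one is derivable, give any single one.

[0,3] S   <
  [0,2] PP   <
    [0,1] "found" : S
    [1,2] "read" : PP\S
  [2,3] "today" : S\PP

S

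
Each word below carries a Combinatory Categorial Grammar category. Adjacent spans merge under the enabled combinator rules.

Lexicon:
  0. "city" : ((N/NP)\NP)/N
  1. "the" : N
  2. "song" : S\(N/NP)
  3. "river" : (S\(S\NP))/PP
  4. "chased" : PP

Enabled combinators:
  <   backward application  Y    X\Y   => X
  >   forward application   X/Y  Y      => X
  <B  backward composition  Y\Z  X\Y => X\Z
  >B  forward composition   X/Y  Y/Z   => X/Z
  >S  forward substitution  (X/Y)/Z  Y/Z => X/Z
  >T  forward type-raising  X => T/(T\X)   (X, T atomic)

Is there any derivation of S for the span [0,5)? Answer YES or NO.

YES

[0,5] S   <
  [0,3] S\NP   <B
    [0,2] (N/NP)\NP   >
      [0,1] "city" : ((N/NP)\NP)/N
      [1,2] "the" : N
    [2,3] "song" : S\(N/NP)
  [3,5] S\(S\NP)   >
    [3,4] "river" : (S\(S\NP))/PP
    [4,5] "chased" : PP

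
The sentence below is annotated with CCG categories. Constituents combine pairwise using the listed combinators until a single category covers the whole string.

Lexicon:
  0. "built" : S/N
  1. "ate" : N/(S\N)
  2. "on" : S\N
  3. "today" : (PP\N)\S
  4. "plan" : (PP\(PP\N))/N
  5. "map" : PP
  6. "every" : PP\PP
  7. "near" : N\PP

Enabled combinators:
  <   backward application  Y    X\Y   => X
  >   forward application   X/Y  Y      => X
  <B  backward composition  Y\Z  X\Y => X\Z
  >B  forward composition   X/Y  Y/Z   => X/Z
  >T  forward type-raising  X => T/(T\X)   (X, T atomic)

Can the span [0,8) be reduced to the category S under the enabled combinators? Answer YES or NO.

S/N N/(S\N) S\N (PP\N)\S (PP\(PP\N))/N PP PP\PP N\PP
CKY chart[0,8] = {N/(N\PP), NP/(NP\PP), PP, PP/(PP\PP), S/(S\PP)}; S ∉ chart

NO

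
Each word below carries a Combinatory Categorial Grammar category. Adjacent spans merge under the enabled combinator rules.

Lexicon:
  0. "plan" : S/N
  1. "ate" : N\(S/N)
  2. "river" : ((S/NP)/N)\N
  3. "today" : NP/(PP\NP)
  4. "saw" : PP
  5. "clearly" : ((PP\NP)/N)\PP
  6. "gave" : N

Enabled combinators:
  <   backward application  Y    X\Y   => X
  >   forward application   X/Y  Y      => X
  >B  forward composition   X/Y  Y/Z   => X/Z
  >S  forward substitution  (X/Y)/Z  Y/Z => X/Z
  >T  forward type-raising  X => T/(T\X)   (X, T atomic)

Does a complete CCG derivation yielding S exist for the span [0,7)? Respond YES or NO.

YES

[0,7] S   >
  [0,6] S/N   >S
    [0,3] (S/NP)/N   <
      [0,2] N   <
        [0,1] "plan" : S/N
        [1,2] "ate" : N\(S/N)
      [2,3] "river" : ((S/NP)/N)\N
    [3,6] NP/N   >B
      [3,4] "today" : NP/(PP\NP)
      [4,6] (PP\NP)/N   <
        [4,5] "saw" : PP
        [5,6] "clearly" : ((PP\NP)/N)\PP
  [6,7] "gave" : N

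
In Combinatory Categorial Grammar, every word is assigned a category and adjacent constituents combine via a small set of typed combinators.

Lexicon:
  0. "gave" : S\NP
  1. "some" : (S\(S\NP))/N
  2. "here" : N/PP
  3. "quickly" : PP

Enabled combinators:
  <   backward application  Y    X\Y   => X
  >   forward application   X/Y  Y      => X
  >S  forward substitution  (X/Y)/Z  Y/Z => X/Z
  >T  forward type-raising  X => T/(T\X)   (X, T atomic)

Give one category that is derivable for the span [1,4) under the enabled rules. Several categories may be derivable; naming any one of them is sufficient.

S\(S\NP)

[0,4] S   <
  [0,1] "gave" : S\NP
  [1,4] S\(S\NP)   >
    [1,2] "some" : (S\(S\NP))/N
    [2,4] N   >
      [2,3] "here" : N/PP
      [3,4] "quickly" : PP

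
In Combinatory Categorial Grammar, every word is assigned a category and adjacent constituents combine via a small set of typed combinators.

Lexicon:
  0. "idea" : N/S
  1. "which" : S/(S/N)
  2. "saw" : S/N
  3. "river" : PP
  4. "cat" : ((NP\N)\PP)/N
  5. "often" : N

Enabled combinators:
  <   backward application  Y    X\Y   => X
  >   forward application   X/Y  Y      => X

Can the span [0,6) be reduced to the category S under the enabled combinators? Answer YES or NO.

NO

N/S S/(S/N) S/N PP ((NP\N)\PP)/N N
CKY chart[0,6] = {NP}; S ∉ chart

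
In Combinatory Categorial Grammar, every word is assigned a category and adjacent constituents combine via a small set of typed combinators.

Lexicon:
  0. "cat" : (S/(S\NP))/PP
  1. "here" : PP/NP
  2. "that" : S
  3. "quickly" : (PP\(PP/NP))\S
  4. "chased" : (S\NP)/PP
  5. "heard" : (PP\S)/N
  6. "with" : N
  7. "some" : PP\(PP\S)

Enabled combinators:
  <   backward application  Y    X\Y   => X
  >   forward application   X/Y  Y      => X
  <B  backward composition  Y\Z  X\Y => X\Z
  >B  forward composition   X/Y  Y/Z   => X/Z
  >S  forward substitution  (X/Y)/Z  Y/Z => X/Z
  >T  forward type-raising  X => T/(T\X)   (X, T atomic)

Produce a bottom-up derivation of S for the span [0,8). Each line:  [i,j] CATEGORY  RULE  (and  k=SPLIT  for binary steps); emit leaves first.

[0,8] S   >
  [0,4] S/(S\NP)   >
    [0,1] "cat" : (S/(S\NP))/PP
    [1,4] PP   <
      [1,2] "here" : PP/NP
      [2,4] PP\(PP/NP)   <
        [2,3] "that" : S
        [3,4] "quickly" : (PP\(PP/NP))\S
  [4,8] S\NP   >
    [4,5] "chased" : (S\NP)/PP
    [5,8] PP   <
      [5,7] PP\S   >
        [5,6] "heard" : (PP\S)/N
        [6,7] "with" : N
      [7,8] "some" : PP\(PP\S)

[0,1] (S/(S\NP))/PP  lex  "cat"
[1,2] PP/NP  lex  "here"
[2,3] S  lex  "that"
[3,4] (PP\(PP/NP))\S  lex  "quickly"
[2,4] PP\(PP/NP)  <  k=3
[1,4] PP  <  k=2
[0,4] S/(S\NP)  >  k=1
[4,5] (S\NP)/PP  lex  "chased"
[5,6] (PP\S)/N  lex  "heard"
[6,7] N  lex  "with"
[5,7] PP\S  >  k=6
[7,8] PP\(PP\S)  lex  "some"
[5,8] PP  <  k=7
[4,8] S\NP  >  k=5
[0,8] S  >  k=4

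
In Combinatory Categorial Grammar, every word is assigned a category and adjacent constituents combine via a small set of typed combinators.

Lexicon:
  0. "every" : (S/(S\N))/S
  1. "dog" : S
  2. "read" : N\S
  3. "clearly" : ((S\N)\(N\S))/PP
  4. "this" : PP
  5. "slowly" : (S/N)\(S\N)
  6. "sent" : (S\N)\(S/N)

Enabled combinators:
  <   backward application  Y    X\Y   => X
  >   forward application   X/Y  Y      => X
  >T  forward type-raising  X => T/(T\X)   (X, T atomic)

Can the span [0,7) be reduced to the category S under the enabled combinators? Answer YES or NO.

YES

[0,7] S   >
  [0,2] S/(S\N)   >
    [0,1] "every" : (S/(S\N))/S
    [1,2] "dog" : S
  [2,7] S\N   <
    [2,6] S/N   <
      [2,5] S\N   <
        [2,3] "read" : N\S
        [3,5] (S\N)\(N\S)   >
          [3,4] "clearly" : ((S\N)\(N\S))/PP
          [4,5] "this" : PP
      [5,6] "slowly" : (S/N)\(S\N)
    [6,7] "sent" : (S\N)\(S/N)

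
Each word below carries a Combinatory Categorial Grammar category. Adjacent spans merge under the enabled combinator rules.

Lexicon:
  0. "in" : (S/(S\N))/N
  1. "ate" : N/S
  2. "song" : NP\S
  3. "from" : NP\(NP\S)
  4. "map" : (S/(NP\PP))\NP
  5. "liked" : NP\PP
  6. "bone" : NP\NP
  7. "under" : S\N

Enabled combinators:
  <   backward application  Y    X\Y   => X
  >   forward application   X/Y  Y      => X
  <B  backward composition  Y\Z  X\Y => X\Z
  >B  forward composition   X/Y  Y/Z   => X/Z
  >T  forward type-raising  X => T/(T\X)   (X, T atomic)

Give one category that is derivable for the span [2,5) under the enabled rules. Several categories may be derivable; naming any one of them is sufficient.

[0,8] S   >
  [0,7] S/(S\N)   >
    [0,1] "in" : (S/(S\N))/N
    [1,7] N   >
      [1,2] "ate" : N/S
      [2,7] S   >
        [2,5] S/(NP\PP)   <
          [2,4] NP   <
            [2,3] "song" : NP\S
            [3,4] "from" : NP\(NP\S)
          [4,5] "map" : (S/(NP\PP))\NP
        [5,7] NP\PP   <B
          [5,6] "liked" : NP\PP
          [6,7] "bone" : NP\NP
  [7,8] "under" : S\N

S/(NP\PP)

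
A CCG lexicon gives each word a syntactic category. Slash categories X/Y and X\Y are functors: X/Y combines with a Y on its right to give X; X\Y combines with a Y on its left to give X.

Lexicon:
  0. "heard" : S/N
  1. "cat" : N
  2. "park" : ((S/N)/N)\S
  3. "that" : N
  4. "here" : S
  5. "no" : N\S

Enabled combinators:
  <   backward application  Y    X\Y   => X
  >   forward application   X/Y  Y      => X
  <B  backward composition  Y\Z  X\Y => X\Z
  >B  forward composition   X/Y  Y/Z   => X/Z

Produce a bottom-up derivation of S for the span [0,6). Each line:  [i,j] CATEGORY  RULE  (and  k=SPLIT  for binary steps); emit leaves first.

[0,1] S/N  lex  "heard"
[1,2] N  lex  "cat"
[0,2] S  >  k=1
[2,3] ((S/N)/N)\S  lex  "park"
[0,3] (S/N)/N  <  k=2
[3,4] N  lex  "that"
[0,4] S/N  >  k=3
[4,5] S  lex  "here"
[5,6] N\S  lex  "no"
[4,6] N  <  k=5
[0,6] S  >  k=4

[0,6] S   >
  [0,4] S/N   >
    [0,3] (S/N)/N   <
      [0,2] S   >
        [0,1] "heard" : S/N
        [1,2] "cat" : N
      [2,3] "park" : ((S/N)/N)\S
    [3,4] "that" : N
  [4,6] N   <
    [4,5] "here" : S
    [5,6] "no" : N\S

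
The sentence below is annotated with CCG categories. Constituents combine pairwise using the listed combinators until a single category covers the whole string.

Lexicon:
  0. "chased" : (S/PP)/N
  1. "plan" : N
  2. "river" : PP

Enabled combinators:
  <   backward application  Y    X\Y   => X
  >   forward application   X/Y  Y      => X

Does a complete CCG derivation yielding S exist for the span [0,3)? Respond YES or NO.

[0,3] S   >
  [0,2] S/PP   >
    [0,1] "chased" : (S/PP)/N
    [1,2] "plan" : N
  [2,3] "river" : PP

YES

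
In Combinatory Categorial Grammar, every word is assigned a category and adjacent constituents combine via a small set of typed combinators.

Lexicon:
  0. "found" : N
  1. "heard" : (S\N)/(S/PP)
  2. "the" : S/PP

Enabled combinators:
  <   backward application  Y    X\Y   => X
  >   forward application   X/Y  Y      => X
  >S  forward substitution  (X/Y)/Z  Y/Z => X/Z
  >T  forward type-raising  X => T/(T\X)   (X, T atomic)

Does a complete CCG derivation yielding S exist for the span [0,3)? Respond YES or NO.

[0,3] S   <
  [0,1] "found" : N
  [1,3] S\N   >
    [1,2] "heard" : (S\N)/(S/PP)
    [2,3] "the" : S/PP

YES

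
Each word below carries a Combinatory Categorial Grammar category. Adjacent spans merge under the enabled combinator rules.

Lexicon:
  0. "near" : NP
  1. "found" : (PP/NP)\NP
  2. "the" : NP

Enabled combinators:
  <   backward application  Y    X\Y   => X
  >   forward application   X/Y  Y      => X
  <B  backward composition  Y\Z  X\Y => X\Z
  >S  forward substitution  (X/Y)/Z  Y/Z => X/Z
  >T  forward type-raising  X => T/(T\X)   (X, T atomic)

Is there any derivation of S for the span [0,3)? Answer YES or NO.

NP (PP/NP)\NP NP
CKY chart[0,3] = {N/(N\PP), NP/(NP\PP), PP, PP/(PP\PP), S/(S\PP)}; S ∉ chart

NO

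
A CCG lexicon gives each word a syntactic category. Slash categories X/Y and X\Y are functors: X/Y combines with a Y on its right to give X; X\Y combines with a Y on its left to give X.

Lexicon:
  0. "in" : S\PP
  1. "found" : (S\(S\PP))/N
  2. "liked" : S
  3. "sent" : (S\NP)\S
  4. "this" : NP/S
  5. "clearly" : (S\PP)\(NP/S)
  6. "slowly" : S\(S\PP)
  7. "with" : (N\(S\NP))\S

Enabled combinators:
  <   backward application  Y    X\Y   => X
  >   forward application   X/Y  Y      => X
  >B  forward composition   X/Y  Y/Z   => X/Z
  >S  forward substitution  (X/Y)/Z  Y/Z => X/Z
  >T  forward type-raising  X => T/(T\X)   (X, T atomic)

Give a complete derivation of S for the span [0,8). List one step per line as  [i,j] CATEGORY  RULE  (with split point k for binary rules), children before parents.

[0,8] S   <
  [0,1] "in" : S\PP
  [1,8] S\(S\PP)   >
    [1,2] "found" : (S\(S\PP))/N
    [2,8] N   <
      [2,4] S\NP   <
        [2,3] "liked" : S
        [3,4] "sent" : (S\NP)\S
      [4,8] N\(S\NP)   <
        [4,7] S   <
          [4,6] S\PP   <
            [4,5] "this" : NP/S
            [5,6] "clearly" : (S\PP)\(NP/S)
          [6,7] "slowly" : S\(S\PP)
        [7,8] "with" : (N\(S\NP))\S

[0,1] S\PP  lex  "in"
[1,2] (S\(S\PP))/N  lex  "found"
[2,3] S  lex  "liked"
[3,4] (S\NP)\S  lex  "sent"
[2,4] S\NP  <  k=3
[4,5] NP/S  lex  "this"
[5,6] (S\PP)\(NP/S)  lex  "clearly"
[4,6] S\PP  <  k=5
[6,7] S\(S\PP)  lex  "slowly"
[4,7] S  <  k=6
[7,8] (N\(S\NP))\S  lex  "with"
[4,8] N\(S\NP)  <  k=7
[2,8] N  <  k=4
[1,8] S\(S\PP)  >  k=2
[0,8] S  <  k=1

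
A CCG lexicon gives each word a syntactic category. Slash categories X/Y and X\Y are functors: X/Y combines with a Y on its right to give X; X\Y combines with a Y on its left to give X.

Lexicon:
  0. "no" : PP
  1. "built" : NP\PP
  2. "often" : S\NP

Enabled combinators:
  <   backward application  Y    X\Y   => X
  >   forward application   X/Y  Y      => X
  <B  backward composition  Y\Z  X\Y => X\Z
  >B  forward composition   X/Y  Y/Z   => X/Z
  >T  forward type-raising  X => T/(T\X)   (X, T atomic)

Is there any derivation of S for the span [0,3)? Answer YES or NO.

[0,3] S   <
  [0,1] "no" : PP
  [1,3] S\PP   <B
    [1,2] "built" : NP\PP
    [2,3] "often" : S\NP

YES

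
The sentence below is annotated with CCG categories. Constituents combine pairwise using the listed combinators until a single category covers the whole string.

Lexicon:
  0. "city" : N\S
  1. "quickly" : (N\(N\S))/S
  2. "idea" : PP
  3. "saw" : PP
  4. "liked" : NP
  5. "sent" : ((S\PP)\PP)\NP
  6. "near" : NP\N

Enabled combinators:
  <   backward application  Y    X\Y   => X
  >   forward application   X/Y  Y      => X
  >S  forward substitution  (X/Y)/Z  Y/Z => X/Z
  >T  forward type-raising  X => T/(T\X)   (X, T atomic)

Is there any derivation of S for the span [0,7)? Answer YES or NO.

NO

N\S (N\(N\S))/S PP PP NP ((S\PP)\PP)\NP NP\N
CKY chart[0,7] = {N/(N\NP), NP, NP/(NP\NP), PP/(PP\NP), S/(S\NP)}; S ∉ chart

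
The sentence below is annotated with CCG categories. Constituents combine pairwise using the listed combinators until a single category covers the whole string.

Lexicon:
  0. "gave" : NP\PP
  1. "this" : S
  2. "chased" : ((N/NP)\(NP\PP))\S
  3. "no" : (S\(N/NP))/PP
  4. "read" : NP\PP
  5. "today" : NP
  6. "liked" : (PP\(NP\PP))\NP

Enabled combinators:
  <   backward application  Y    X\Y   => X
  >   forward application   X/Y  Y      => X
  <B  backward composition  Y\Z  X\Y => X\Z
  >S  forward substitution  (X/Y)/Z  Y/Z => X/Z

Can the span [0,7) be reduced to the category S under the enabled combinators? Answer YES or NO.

[0,7] S   <
  [0,3] N/NP   <
    [0,1] "gave" : NP\PP
    [1,3] (N/NP)\(NP\PP)   <
      [1,2] "this" : S
      [2,3] "chased" : ((N/NP)\(NP\PP))\S
  [3,7] S\(N/NP)   >
    [3,4] "no" : (S\(N/NP))/PP
    [4,7] PP   <
      [4,5] "read" : NP\PP
      [5,7] PP\(NP\PP)   <
        [5,6] "today" : NP
        [6,7] "liked" : (PP\(NP\PP))\NP

YES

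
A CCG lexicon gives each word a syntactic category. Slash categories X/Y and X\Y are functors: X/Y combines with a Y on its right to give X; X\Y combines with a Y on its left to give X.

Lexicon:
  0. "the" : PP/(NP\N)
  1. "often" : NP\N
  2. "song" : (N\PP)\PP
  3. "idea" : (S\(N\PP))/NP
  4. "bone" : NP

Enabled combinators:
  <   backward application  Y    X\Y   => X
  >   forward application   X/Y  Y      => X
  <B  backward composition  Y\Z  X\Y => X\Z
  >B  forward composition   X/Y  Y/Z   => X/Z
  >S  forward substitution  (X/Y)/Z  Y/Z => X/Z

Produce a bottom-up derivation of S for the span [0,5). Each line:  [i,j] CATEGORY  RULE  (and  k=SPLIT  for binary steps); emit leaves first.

[0,1] PP/(NP\N)  lex  "the"
[1,2] NP\N  lex  "often"
[0,2] PP  >  k=1
[2,3] (N\PP)\PP  lex  "song"
[0,3] N\PP  <  k=2
[3,4] (S\(N\PP))/NP  lex  "idea"
[4,5] NP  lex  "bone"
[3,5] S\(N\PP)  >  k=4
[0,5] S  <  k=3

[0,5] S   <
  [0,3] N\PP   <
    [0,2] PP   >
      [0,1] "the" : PP/(NP\N)
      [1,2] "often" : NP\N
    [2,3] "song" : (N\PP)\PP
  [3,5] S\(N\PP)   >
    [3,4] "idea" : (S\(N\PP))/NP
    [4,5] "bone" : NP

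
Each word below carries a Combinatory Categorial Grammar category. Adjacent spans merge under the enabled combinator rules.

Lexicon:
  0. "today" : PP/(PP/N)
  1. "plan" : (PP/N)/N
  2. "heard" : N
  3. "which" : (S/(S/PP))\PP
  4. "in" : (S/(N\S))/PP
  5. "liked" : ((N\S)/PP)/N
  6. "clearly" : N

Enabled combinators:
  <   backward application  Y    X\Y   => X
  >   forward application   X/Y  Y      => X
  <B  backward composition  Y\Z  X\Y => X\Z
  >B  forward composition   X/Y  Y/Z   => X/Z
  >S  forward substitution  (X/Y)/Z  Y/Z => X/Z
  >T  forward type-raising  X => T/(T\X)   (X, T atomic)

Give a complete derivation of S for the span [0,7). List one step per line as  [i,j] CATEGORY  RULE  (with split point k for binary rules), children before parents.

[0,1] PP/(PP/N)  lex  "today"
[1,2] (PP/N)/N  lex  "plan"
[2,3] N  lex  "heard"
[1,3] PP/N  >  k=2
[0,3] PP  >  k=1
[3,4] (S/(S/PP))\PP  lex  "which"
[0,4] S/(S/PP)  <  k=3
[4,5] (S/(N\S))/PP  lex  "in"
[5,6] ((N\S)/PP)/N  lex  "liked"
[6,7] N  lex  "clearly"
[5,7] (N\S)/PP  >  k=6
[4,7] S/PP  >S  k=5
[0,7] S  >  k=4

[0,7] S   >
  [0,4] S/(S/PP)   <
    [0,3] PP   >
      [0,1] "today" : PP/(PP/N)
      [1,3] PP/N   >
        [1,2] "plan" : (PP/N)/N
        [2,3] "heard" : N
    [3,4] "which" : (S/(S/PP))\PP
  [4,7] S/PP   >S
    [4,5] "in" : (S/(N\S))/PP
    [5,7] (N\S)/PP   >
      [5,6] "liked" : ((N\S)/PP)/N
      [6,7] "clearly" : N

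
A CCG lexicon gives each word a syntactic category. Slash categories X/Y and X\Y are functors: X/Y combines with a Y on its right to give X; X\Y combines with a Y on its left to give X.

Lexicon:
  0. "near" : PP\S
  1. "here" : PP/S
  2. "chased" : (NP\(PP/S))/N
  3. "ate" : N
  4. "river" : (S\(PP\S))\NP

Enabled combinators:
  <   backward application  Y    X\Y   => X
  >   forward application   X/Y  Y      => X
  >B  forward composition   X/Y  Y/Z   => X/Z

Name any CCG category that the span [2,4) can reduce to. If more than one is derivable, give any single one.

[0,5] S   <
  [0,1] "near" : PP\S
  [1,5] S\(PP\S)   <
    [1,4] NP   <
      [1,2] "here" : PP/S
      [2,4] NP\(PP/S)   >
        [2,3] "chased" : (NP\(PP/S))/N
        [3,4] "ate" : N
    [4,5] "river" : (S\(PP\S))\NP

NP\(PP/S)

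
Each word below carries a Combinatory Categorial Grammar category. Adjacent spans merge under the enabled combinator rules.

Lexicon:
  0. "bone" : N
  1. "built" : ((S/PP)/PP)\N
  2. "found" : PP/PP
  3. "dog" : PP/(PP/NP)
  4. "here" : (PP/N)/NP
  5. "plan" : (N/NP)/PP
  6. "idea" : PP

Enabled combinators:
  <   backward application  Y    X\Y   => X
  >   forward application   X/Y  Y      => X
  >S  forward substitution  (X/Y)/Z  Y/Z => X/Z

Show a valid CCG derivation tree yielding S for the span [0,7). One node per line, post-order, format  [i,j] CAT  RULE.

[0,7] S   >
  [0,3] S/PP   >S
    [0,2] (S/PP)/PP   <
      [0,1] "bone" : N
      [1,2] "built" : ((S/PP)/PP)\N
    [2,3] "found" : PP/PP
  [3,7] PP   >
    [3,4] "dog" : PP/(PP/NP)
    [4,7] PP/NP   >S
      [4,5] "here" : (PP/N)/NP
      [5,7] N/NP   >
        [5,6] "plan" : (N/NP)/PP
        [6,7] "idea" : PP

[0,1] N  lex  "bone"
[1,2] ((S/PP)/PP)\N  lex  "built"
[0,2] (S/PP)/PP  <  k=1
[2,3] PP/PP  lex  "found"
[0,3] S/PP  >S  k=2
[3,4] PP/(PP/NP)  lex  "dog"
[4,5] (PP/N)/NP  lex  "here"
[5,6] (N/NP)/PP  lex  "plan"
[6,7] PP  lex  "idea"
[5,7] N/NP  >  k=6
[4,7] PP/NP  >S  k=5
[3,7] PP  >  k=4
[0,7] S  >  k=3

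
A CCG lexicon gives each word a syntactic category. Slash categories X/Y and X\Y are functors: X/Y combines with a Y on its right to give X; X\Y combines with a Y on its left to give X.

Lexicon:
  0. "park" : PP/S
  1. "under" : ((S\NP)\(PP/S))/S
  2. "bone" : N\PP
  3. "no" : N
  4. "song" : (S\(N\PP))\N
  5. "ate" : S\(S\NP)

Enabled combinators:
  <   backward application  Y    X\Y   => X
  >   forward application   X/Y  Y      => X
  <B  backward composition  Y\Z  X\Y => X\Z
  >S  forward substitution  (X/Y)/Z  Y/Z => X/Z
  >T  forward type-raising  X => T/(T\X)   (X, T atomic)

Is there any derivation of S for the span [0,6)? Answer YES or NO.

[0,6] S   <
  [0,5] S\NP   <
    [0,1] "park" : PP/S
    [1,5] (S\NP)\(PP/S)   >
      [1,2] "under" : ((S\NP)\(PP/S))/S
      [2,5] S   <
        [2,3] "bone" : N\PP
        [3,5] S\(N\PP)   <
          [3,4] "no" : N
          [4,5] "song" : (S\(N\PP))\N
  [5,6] "ate" : S\(S\NP)

YES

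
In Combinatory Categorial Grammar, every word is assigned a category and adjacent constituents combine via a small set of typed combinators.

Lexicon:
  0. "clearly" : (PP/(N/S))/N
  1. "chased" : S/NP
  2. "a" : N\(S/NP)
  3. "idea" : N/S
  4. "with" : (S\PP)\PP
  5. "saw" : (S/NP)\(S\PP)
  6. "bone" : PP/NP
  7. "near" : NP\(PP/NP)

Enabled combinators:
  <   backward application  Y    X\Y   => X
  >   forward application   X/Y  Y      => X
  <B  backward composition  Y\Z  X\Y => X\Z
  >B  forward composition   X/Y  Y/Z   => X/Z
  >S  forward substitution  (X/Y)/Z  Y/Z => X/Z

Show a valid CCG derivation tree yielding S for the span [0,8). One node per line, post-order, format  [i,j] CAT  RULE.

[0,8] S   >
  [0,6] S/NP   <
    [0,5] S\PP   <
      [0,4] PP   >
        [0,3] PP/(N/S)   >
          [0,1] "clearly" : (PP/(N/S))/N
          [1,3] N   <
            [1,2] "chased" : S/NP
            [2,3] "a" : N\(S/NP)
        [3,4] "idea" : N/S
      [4,5] "with" : (S\PP)\PP
    [5,6] "saw" : (S/NP)\(S\PP)
  [6,8] NP   <
    [6,7] "bone" : PP/NP
    [7,8] "near" : NP\(PP/NP)

[0,1] (PP/(N/S))/N  lex  "clearly"
[1,2] S/NP  lex  "chased"
[2,3] N\(S/NP)  lex  "a"
[1,3] N  <  k=2
[0,3] PP/(N/S)  >  k=1
[3,4] N/S  lex  "idea"
[0,4] PP  >  k=3
[4,5] (S\PP)\PP  lex  "with"
[0,5] S\PP  <  k=4
[5,6] (S/NP)\(S\PP)  lex  "saw"
[0,6] S/NP  <  k=5
[6,7] PP/NP  lex  "bone"
[7,8] NP\(PP/NP)  lex  "near"
[6,8] NP  <  k=7
[0,8] S  >  k=6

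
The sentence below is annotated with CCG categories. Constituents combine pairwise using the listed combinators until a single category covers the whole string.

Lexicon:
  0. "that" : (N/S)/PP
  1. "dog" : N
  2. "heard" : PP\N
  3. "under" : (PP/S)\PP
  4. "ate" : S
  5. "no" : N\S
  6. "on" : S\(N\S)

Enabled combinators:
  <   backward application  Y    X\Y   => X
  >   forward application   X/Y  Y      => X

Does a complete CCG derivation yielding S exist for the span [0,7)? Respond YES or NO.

(N/S)/PP N PP\N (PP/S)\PP S N\S S\(N\S)
CKY chart[0,7] = {N}; S ∉ chart

NO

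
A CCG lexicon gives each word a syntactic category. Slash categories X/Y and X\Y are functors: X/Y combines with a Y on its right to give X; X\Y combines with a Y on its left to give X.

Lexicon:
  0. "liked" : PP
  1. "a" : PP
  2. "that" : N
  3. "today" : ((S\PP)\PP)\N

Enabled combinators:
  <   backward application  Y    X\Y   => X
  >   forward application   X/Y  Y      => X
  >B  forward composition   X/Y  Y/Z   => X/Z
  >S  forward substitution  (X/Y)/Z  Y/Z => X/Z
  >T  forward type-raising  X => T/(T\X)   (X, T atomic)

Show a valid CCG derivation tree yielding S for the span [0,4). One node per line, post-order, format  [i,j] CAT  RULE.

[0,1] PP  lex  "liked"
[1,2] PP  lex  "a"
[2,3] N  lex  "that"
[3,4] ((S\PP)\PP)\N  lex  "today"
[2,4] (S\PP)\PP  <  k=3
[1,4] S\PP  <  k=2
[0,4] S  <  k=1

[0,4] S   <
  [0,1] "liked" : PP
  [1,4] S\PP   <
    [1,2] "a" : PP
    [2,4] (S\PP)\PP   <
      [2,3] "that" : N
      [3,4] "today" : ((S\PP)\PP)\N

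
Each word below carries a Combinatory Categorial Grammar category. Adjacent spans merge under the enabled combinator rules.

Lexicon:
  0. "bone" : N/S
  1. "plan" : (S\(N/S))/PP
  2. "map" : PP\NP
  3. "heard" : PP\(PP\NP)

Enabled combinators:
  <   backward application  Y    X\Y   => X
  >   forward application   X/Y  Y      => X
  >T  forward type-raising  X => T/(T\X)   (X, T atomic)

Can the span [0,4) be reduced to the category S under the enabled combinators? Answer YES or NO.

[0,4] S   <
  [0,1] "bone" : N/S
  [1,4] S\(N/S)   >
    [1,2] "plan" : (S\(N/S))/PP
    [2,4] PP   <
      [2,3] "map" : PP\NP
      [3,4] "heard" : PP\(PP\NP)

YES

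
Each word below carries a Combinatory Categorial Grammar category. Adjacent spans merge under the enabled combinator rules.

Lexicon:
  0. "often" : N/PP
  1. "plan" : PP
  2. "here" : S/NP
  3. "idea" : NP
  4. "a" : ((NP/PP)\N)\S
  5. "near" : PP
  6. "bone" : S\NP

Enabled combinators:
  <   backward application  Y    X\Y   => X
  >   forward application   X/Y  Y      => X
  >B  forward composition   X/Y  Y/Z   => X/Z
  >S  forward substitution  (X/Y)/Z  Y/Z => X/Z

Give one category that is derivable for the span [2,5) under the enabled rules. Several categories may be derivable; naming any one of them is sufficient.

(NP/PP)\N

[0,7] S   <
  [0,6] NP   >
    [0,5] NP/PP   <
      [0,2] N   >
        [0,1] "often" : N/PP
        [1,2] "plan" : PP
      [2,5] (NP/PP)\N   <
        [2,4] S   >
          [2,3] "here" : S/NP
          [3,4] "idea" : NP
        [4,5] "a" : ((NP/PP)\N)\S
    [5,6] "near" : PP
  [6,7] "bone" : S\NP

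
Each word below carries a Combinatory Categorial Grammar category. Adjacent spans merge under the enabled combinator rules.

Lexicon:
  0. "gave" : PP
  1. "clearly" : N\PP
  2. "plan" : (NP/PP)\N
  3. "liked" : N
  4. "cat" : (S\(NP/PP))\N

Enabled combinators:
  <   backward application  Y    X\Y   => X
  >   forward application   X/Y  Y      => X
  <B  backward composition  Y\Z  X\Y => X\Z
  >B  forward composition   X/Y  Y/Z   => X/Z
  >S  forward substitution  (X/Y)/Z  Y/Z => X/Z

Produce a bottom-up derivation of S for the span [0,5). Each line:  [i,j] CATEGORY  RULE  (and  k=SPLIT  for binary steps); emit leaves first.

[0,1] PP  lex  "gave"
[1,2] N\PP  lex  "clearly"
[0,2] N  <  k=1
[2,3] (NP/PP)\N  lex  "plan"
[3,4] N  lex  "liked"
[4,5] (S\(NP/PP))\N  lex  "cat"
[3,5] S\(NP/PP)  <  k=4
[2,5] S\N  <B  k=3
[0,5] S  <  k=2

[0,5] S   <
  [0,2] N   <
    [0,1] "gave" : PP
    [1,2] "clearly" : N\PP
  [2,5] S\N   <B
    [2,3] "plan" : (NP/PP)\N
    [3,5] S\(NP/PP)   <
      [3,4] "liked" : N
      [4,5] "cat" : (S\(NP/PP))\N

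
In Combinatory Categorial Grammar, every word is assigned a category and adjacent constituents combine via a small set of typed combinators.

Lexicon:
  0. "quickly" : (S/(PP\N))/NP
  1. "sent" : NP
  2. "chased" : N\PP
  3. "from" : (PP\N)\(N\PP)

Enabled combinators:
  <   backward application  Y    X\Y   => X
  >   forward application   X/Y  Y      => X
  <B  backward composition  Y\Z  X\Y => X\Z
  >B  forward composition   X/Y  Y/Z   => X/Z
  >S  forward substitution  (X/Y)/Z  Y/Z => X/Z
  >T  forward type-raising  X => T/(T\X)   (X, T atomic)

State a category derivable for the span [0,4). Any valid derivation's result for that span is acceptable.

S

[0,4] S   >
  [0,2] S/(PP\N)   >
    [0,1] "quickly" : (S/(PP\N))/NP
    [1,2] "sent" : NP
  [2,4] PP\N   <
    [2,3] "chased" : N\PP
    [3,4] "from" : (PP\N)\(N\PP)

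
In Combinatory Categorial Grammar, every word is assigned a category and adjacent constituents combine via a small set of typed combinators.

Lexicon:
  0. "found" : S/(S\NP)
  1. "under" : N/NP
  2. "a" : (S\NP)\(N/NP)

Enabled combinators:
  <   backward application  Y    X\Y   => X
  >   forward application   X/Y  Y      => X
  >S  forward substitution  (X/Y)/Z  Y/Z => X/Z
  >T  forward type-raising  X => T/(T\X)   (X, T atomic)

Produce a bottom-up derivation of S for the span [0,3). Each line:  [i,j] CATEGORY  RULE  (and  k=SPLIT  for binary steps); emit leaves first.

[0,1] S/(S\NP)  lex  "found"
[1,2] N/NP  lex  "under"
[2,3] (S\NP)\(N/NP)  lex  "a"
[1,3] S\NP  <  k=2
[0,3] S  >  k=1

[0,3] S   >
  [0,1] "found" : S/(S\NP)
  [1,3] S\NP   <
    [1,2] "under" : N/NP
    [2,3] "a" : (S\NP)\(N/NP)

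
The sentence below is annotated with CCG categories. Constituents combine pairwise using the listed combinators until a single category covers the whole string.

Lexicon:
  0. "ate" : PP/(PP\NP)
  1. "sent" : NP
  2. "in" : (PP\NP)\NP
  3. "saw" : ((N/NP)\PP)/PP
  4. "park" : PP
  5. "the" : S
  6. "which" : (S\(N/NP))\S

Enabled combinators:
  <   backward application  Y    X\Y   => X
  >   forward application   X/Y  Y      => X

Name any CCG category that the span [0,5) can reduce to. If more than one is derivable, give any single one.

N/NP

[0,7] S   <
  [0,5] N/NP   <
    [0,3] PP   >
      [0,1] "ate" : PP/(PP\NP)
      [1,3] PP\NP   <
        [1,2] "sent" : NP
        [2,3] "in" : (PP\NP)\NP
    [3,5] (N/NP)\PP   >
      [3,4] "saw" : ((N/NP)\PP)/PP
      [4,5] "park" : PP
  [5,7] S\(N/NP)   <
    [5,6] "the" : S
    [6,7] "which" : (S\(N/NP))\S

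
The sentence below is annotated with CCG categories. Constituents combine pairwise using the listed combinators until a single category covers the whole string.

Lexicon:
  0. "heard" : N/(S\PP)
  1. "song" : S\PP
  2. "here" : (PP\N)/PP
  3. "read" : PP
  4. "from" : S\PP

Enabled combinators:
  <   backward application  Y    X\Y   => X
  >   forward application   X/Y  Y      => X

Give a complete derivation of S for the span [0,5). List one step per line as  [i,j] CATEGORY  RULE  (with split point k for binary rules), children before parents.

[0,5] S   <
  [0,4] PP   <
    [0,2] N   >
      [0,1] "heard" : N/(S\PP)
      [1,2] "song" : S\PP
    [2,4] PP\N   >
      [2,3] "here" : (PP\N)/PP
      [3,4] "read" : PP
  [4,5] "from" : S\PP

[0,1] N/(S\PP)  lex  "heard"
[1,2] S\PP  lex  "song"
[0,2] N  >  k=1
[2,3] (PP\N)/PP  lex  "here"
[3,4] PP  lex  "read"
[2,4] PP\N  >  k=3
[0,4] PP  <  k=2
[4,5] S\PP  lex  "from"
[0,5] S  <  k=4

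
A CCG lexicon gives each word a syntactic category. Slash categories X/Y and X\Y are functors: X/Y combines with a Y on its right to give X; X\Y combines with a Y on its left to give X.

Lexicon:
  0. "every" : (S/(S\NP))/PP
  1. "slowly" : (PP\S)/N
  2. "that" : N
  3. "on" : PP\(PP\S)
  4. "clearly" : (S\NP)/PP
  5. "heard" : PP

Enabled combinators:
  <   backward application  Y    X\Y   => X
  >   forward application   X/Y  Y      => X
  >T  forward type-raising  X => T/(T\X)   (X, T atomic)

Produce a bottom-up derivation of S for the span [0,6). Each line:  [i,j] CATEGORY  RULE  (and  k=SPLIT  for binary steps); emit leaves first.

[0,1] (S/(S\NP))/PP  lex  "every"
[1,2] (PP\S)/N  lex  "slowly"
[2,3] N  lex  "that"
[1,3] PP\S  >  k=2
[3,4] PP\(PP\S)  lex  "on"
[1,4] PP  <  k=3
[0,4] S/(S\NP)  >  k=1
[4,5] (S\NP)/PP  lex  "clearly"
[5,6] PP  lex  "heard"
[4,6] S\NP  >  k=5
[0,6] S  >  k=4

[0,6] S   >
  [0,4] S/(S\NP)   >
    [0,1] "every" : (S/(S\NP))/PP
    [1,4] PP   <
      [1,3] PP\S   >
        [1,2] "slowly" : (PP\S)/N
        [2,3] "that" : N
      [3,4] "on" : PP\(PP\S)
  [4,6] S\NP   >
    [4,5] "clearly" : (S\NP)/PP
    [5,6] "heard" : PP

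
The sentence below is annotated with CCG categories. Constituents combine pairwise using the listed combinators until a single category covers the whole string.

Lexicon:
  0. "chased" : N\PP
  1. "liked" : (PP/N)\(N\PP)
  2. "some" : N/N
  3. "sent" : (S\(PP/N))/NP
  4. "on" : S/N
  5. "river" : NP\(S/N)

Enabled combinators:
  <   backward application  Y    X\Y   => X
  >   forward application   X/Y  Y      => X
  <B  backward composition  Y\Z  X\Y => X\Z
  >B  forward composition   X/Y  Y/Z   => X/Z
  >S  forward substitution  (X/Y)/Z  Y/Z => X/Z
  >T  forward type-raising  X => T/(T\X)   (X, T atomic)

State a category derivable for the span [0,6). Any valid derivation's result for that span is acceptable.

S

[0,6] S   <
  [0,3] PP/N   >B
    [0,2] PP/N   <
      [0,1] "chased" : N\PP
      [1,2] "liked" : (PP/N)\(N\PP)
    [2,3] "some" : N/N
  [3,6] S\(PP/N)   >
    [3,4] "sent" : (S\(PP/N))/NP
    [4,6] NP   <
      [4,5] "on" : S/N
      [5,6] "river" : NP\(S/N)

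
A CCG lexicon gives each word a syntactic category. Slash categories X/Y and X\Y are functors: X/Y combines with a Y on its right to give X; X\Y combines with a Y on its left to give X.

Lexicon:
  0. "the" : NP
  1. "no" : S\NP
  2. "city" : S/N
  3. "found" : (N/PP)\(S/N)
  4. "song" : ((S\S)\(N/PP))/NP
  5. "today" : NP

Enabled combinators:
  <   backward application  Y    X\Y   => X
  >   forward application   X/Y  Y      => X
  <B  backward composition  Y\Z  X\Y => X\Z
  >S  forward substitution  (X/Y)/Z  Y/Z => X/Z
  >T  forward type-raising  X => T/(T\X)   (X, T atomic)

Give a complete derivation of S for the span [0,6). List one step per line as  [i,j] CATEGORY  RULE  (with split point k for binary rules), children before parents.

[0,6] S   >
  [0,1] S/(S\NP)   >T
    [0,1] "the" : NP
  [1,6] S\NP   <B
    [1,2] "no" : S\NP
    [2,6] S\S   <
      [2,4] N/PP   <
        [2,3] "city" : S/N
        [3,4] "found" : (N/PP)\(S/N)
      [4,6] (S\S)\(N/PP)   >
        [4,5] "song" : ((S\S)\(N/PP))/NP
        [5,6] "today" : NP

[0,1] NP  lex  "the"
[0,1] S/(S\NP)  >T
[1,2] S\NP  lex  "no"
[2,3] S/N  lex  "city"
[3,4] (N/PP)\(S/N)  lex  "found"
[2,4] N/PP  <  k=3
[4,5] ((S\S)\(N/PP))/NP  lex  "song"
[5,6] NP  lex  "today"
[4,6] (S\S)\(N/PP)  >  k=5
[2,6] S\S  <  k=4
[1,6] S\NP  <B  k=2
[0,6] S  >  k=1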